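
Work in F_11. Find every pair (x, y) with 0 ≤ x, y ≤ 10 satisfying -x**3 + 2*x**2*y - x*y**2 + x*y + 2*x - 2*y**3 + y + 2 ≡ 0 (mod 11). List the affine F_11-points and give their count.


Affine F_11-points: {(1, 7), (1, 10), (2, 6), (4, 3), (5, 3), (6, 4), (7, 4), (8, 3)}; count = 8.

For each of the 121 pairs (x, y) ∈ F_11², evaluate f(x, y) mod 11. Record the zeros.
  x = 0: [0↦2, 1↦1, 2↦10, 3↦6, 4↦10, 5↦10, 6↦5, 7↦5, 8↦9, 9↦5, 10↦3]  zeros at y ∈ ∅
  x = 1: [0↦3, 1↦4, 2↦2, 3↦7, 4↦7, 5↦1, 6↦10, 7↦0, 8↦3, 9↦7, 10↦0]  zeros at y ∈ {7, 10}
  x = 2: [0↦9, 1↦5, 2↦7, 3↦3, 4↦3, 5↦6, 6↦0, 7↦6, 8↦1, 9↦6, 10↦9]  zeros at y ∈ {6}
  x = 3: [0↦3, 1↦9, 2↦8, 3↦10, 4↦3, 5↦8, 6↦2, 7↦6, 8↦8, 9↦7, 10↦2]  zeros at y ∈ ∅
  x = 4: [0↦1, 1↦10, 2↦10, 3↦0, 4↦1, 5↦1, 6↦10, 7↦5, 8↦7, 9↦4, 10↦6]  zeros at y ∈ {3}
  x = 5: [0↦8, 1↦2, 2↦7, 3↦0, 4↦2, 5↦1, 6↦7, 7↦8, 8↦3, 9↦2, 10↦4]  zeros at y ∈ {3}
  x = 6: [0↦7, 1↦1, 2↦4, 3↦4, 4↦0, 5↦2, 6↦9, 7↦9, 8↦1, 9↦6, 10↦1]  zeros at y ∈ {4}
  x = 7: [0↦3, 1↦1, 2↦6, 3↦6, 4↦0, 5↦9, 6↦10, 7↦2, 8↦6, 9↦10, 10↦2]  zeros at y ∈ {4}
  x = 8: [0↦1, 1↦7, 2↦7, 3↦0, 4↦7, 5↦5, 6↦4, 7↦3, 8↦1, 9↦8, 10↦1]  zeros at y ∈ {3}
  x = 9: [0↦6, 1↦2, 2↦1, 3↦2, 4↦4, 5↦6, 6↦7, 7↦6, 8↦2, 9↦5, 10↦3]  zeros at y ∈ ∅
  x = 10: [0↦1, 1↦2, 2↦4, 3↦6, 4↦7, 5↦6, 6↦2, 7↦5, 8↦3, 9↦6, 10↦2]  zeros at y ∈ ∅
Collecting zeros: affine points = {(1, 7), (1, 10), (2, 6), (4, 3), (5, 3), (6, 4), (7, 4), (8, 3)}.
Total count |C(F_11)_aff| = 8.


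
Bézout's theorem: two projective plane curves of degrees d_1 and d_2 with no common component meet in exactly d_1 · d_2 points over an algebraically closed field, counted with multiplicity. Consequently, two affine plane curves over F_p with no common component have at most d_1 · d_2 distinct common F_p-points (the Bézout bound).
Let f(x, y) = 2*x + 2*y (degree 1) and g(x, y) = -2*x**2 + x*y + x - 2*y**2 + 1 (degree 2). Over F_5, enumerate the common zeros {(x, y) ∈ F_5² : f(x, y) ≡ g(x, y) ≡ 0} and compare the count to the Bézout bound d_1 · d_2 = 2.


Common zeros: {(4, 1)}; count = 1; Bézout bound = 2.

deg(f) = 1, deg(g) = 2, so Bézout bound = 2.
Scan x ∈ F_5. For each x, list the y ∈ F_5 with f(x, y) ≡ 0 and those with g(x, y) ≡ 0 (mod 5); the common zeros in that column are the intersection.
  x = 0: f ≡ 0 at y ∈ {0}; g ≡ 0 at y ∈ ∅; common: ∅.
  x = 1: f ≡ 0 at y ∈ {4}; g ≡ 0 at y ∈ {0, 3}; common: ∅.
  x = 2: f ≡ 0 at y ∈ {3}; g ≡ 0 at y ∈ {0, 1}; common: ∅.
  x = 3: f ≡ 0 at y ∈ {2}; g ≡ 0 at y ∈ ∅; common: ∅.
  x = 4: f ≡ 0 at y ∈ {1}; g ≡ 0 at y ∈ {1}; common: {1}.
Collecting: common zeros = {(4, 1)}, so the count is 1.
Comparison with the Bézout bound: 1 ≤ 2 = deg(f)·deg(g), as expected for curves with no common component (the affine F_5-count falls short of the bound because intersections may lie at infinity, over extension fields, or carry multiplicity).


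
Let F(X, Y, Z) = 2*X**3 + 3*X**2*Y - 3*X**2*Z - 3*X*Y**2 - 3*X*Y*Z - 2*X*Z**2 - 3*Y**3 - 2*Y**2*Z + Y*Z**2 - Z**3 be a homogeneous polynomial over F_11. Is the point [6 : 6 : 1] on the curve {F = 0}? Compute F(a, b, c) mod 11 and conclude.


F(6,6,1) ≡ 6 (mod 11); P is NOT on the curve.

Evaluate F(6, 6, 1) term-by-term (mod 11).
  2*X**3 ↦ 2·216·1·1 = 432
  3*X**2*Y ↦ 3·36·6·1 = 648
  -3*X**2*Z ↦ -3·36·1·1 = -108
  -3*X*Y**2 ↦ -3·6·36·1 = -648
  -3*X*Y*Z ↦ -3·6·6·1 = -108
  -2*X*Z**2 ↦ -2·6·1·1 = -12
  -3*Y**3 ↦ -3·1·216·1 = -648
  -2*Y**2*Z ↦ -2·1·36·1 = -72
  Y*Z**2 ↦ 1·1·6·1 = 6
  -Z**3 ↦ -1·1·1·1 = -1
Sum: F(6, 6, 1) = (432) + (648) + (-108) + (-648) + (-108) + (-12) + (-648) + (-72) + (6) + (-1) = -511.
Reducing mod 11: -511 ≡ 6 (mod 11).
Since F(a, b, c) ≡ 6 ≠ 0 (mod 11), P does NOT lie on the curve.


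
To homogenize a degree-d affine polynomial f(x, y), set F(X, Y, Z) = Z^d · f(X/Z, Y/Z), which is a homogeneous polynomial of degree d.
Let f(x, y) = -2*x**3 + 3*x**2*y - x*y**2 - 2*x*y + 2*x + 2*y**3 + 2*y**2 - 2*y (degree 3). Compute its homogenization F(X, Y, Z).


F(X, Y, Z) = -2*X**3 + 3*X**2*Y - X*Y**2 - 2*X*Y*Z + 2*X*Z**2 + 2*Y**3 + 2*Y**2*Z - 2*Y*Z**2

deg(f) = 3.
Substitute x = X/Z, y = Y/Z into f, then multiply by Z^3.
  monomial -2·x^3·y^0 ↦ -2·X^3·Y^0·Z^0.
  monomial 3·x^2·y^1 ↦ 3·X^2·Y^1·Z^0.
  monomial -1·x^1·y^2 ↦ -1·X^1·Y^2·Z^0.
  monomial -2·x^1·y^1 ↦ -2·X^1·Y^1·Z^1.
  monomial 2·x^1·y^0 ↦ 2·X^1·Y^0·Z^2.
  monomial 2·x^0·y^3 ↦ 2·X^0·Y^3·Z^0.
  monomial 2·x^0·y^2 ↦ 2·X^0·Y^2·Z^1.
  monomial -2·x^0·y^1 ↦ -2·X^0·Y^1·Z^2.
Collecting: F(X, Y, Z) = -2*X**3 + 3*X**2*Y - X*Y**2 - 2*X*Y*Z + 2*X*Z**2 + 2*Y**3 + 2*Y**2*Z - 2*Y*Z**2.


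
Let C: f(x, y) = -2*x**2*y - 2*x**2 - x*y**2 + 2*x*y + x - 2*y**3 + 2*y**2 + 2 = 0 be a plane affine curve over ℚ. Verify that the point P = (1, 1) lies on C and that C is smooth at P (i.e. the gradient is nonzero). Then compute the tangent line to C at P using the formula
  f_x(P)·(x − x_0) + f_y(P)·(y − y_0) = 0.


Tangent line at P: -6*x - 4*y + 10 = 0.

Step 1: f(1, 1) = 0, so P lies on C.
Step 2: partial derivatives
  f_x(x, y) = -4*x*y - 4*x - y**2 + 2*y + 1, f_y(x, y) = -2*x**2 - 2*x*y + 2*x - 6*y**2 + 4*y.
  f_x(P) = -6, f_y(P) = -4 (gradient nonzero, so P is smooth).
Step 3: tangent line at P: -6·(x − 1) + -4·(y − 1) = 0.
Expanding: -6*x - 4*y + 10 = 0.


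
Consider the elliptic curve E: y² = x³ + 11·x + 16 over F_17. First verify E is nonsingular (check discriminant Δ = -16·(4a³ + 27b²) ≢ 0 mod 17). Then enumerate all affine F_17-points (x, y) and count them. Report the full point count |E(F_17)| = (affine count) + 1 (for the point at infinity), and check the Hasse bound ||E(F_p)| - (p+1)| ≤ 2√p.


Affine points = {(0, 4), (0, 13), (3, 5), (3, 12), (5, 3), (5, 14), (6, 3), (6, 14), (8, 2), (8, 15), (10, 2), (10, 15), (16, 2), (16, 15)}; affine count = 14; |E(F_17)| = 15.

Discriminant check: Δ ∝ 4a³ + 27b² = 4·11³ + 27·16² = 4·1331 + 27·256 ≡ 13 (mod 17). Nonzero ⇒ E is nonsingular.
For each x ∈ F_17, compute rhs = x³ + 11·x + 16 mod 17, then count y ∈ F_17 with y² ≡ rhs.
  x = 0: rhs = 16, matching y values: 4, 13 (2 points).
  x = 1: rhs = 11, matching y values: none (0 points).
  x = 2: rhs = 12, matching y values: none (0 points).
  x = 3: rhs = 8, matching y values: 5, 12 (2 points).
  x = 4: rhs = 5, matching y values: none (0 points).
  x = 5: rhs = 9, matching y values: 3, 14 (2 points).
  x = 6: rhs = 9, matching y values: 3, 14 (2 points).
  x = 7: rhs = 11, matching y values: none (0 points).
  x = 8: rhs = 4, matching y values: 2, 15 (2 points).
  x = 9: rhs = 11, matching y values: none (0 points).
  x = 10: rhs = 4, matching y values: 2, 15 (2 points).
  x = 11: rhs = 6, matching y values: none (0 points).
  x = 12: rhs = 6, matching y values: none (0 points).
  x = 13: rhs = 10, matching y values: none (0 points).
  x = 14: rhs = 7, matching y values: none (0 points).
  x = 15: rhs = 3, matching y values: none (0 points).
  x = 16: rhs = 4, matching y values: 2, 15 (2 points).
Total affine count: 14.
Full point count |E(F_17)| = 14 + 1 = 15.
Hasse bound: |15 − (17+1)| = |-3| = 3 ≤ 2√17 ≈ 8.2462 ✓.


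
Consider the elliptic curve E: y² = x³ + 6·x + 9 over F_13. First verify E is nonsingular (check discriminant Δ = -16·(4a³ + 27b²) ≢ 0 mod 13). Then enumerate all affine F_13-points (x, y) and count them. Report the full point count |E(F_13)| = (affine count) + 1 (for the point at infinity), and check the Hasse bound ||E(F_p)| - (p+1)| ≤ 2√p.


Affine points = {(0, 3), (0, 10), (1, 4), (1, 9), (2, 4), (2, 9), (6, 1), (6, 12), (7, 2), (7, 11), (8, 6), (8, 7), (9, 5), (9, 8), (10, 4), (10, 9)}; affine count = 16; |E(F_13)| = 17.

Discriminant check: Δ ∝ 4a³ + 27b² = 4·6³ + 27·9² = 4·216 + 27·81 ≡ 9 (mod 13). Nonzero ⇒ E is nonsingular.
For each x ∈ F_13, compute rhs = x³ + 6·x + 9 mod 13, then count y ∈ F_13 with y² ≡ rhs.
  x = 0: rhs = 9, matching y values: 3, 10 (2 points).
  x = 1: rhs = 3, matching y values: 4, 9 (2 points).
  x = 2: rhs = 3, matching y values: 4, 9 (2 points).
  x = 3: rhs = 2, matching y values: none (0 points).
  x = 4: rhs = 6, matching y values: none (0 points).
  x = 5: rhs = 8, matching y values: none (0 points).
  x = 6: rhs = 1, matching y values: 1, 12 (2 points).
  x = 7: rhs = 4, matching y values: 2, 11 (2 points).
  x = 8: rhs = 10, matching y values: 6, 7 (2 points).
  x = 9: rhs = 12, matching y values: 5, 8 (2 points).
  x = 10: rhs = 3, matching y values: 4, 9 (2 points).
  x = 11: rhs = 2, matching y values: none (0 points).
  x = 12: rhs = 2, matching y values: none (0 points).
Total affine count: 16.
Full point count |E(F_13)| = 16 + 1 = 17.
Hasse bound: |17 − (13+1)| = |3| = 3 ≤ 2√13 ≈ 7.2111 ✓.


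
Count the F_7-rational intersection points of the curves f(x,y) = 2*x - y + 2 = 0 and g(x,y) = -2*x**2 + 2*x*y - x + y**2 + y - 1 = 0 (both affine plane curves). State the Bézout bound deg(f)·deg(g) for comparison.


Common zeros: {(3, 1)}; count = 1; Bézout bound = 2.

deg(f) = 1, deg(g) = 2, so Bézout bound = 2.
Scan x ∈ F_7. For each x, list the y ∈ F_7 with f(x, y) ≡ 0 and those with g(x, y) ≡ 0 (mod 7); the common zeros in that column are the intersection.
  x = 0: f ≡ 0 at y ∈ {2}; g ≡ 0 at y ∈ ∅; common: ∅.
  x = 1: f ≡ 0 at y ∈ {4}; g ≡ 0 at y ∈ {1, 3}; common: ∅.
  x = 2: f ≡ 0 at y ∈ {6}; g ≡ 0 at y ∈ ∅; common: ∅.
  x = 3: f ≡ 0 at y ∈ {1}; g ≡ 0 at y ∈ {1, 6}; common: {1}.
  x = 4: f ≡ 0 at y ∈ {3}; g ≡ 0 at y ∈ ∅; common: ∅.
  x = 5: f ≡ 0 at y ∈ {5}; g ≡ 0 at y ∈ {0, 3}; common: ∅.
  x = 6: f ≡ 0 at y ∈ {0}; g ≡ 0 at y ∈ {2, 6}; common: ∅.
Collecting: common zeros = {(3, 1)}, so the count is 1.
Comparison with the Bézout bound: 1 ≤ 2 = deg(f)·deg(g), as expected for curves with no common component (the affine F_7-count falls short of the bound because intersections may lie at infinity, over extension fields, or carry multiplicity).


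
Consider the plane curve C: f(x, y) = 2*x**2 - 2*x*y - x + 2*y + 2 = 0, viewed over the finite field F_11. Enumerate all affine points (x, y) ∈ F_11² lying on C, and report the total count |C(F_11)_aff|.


Affine F_11-points: {(0, 10), (2, 4), (3, 7), (4, 5), (5, 10), (6, 9), (7, 5), (8, 4), (9, 9), (10, 7)}; count = 10.

For each of the 121 pairs (x, y) ∈ F_11², evaluate f(x, y) mod 11. Record the zeros.
  x = 0: [0↦2, 1↦4, 2↦6, 3↦8, 4↦10, 5↦1, 6↦3, 7↦5, 8↦7, 9↦9, 10↦0]  zeros at y ∈ {10}
  x = 1: [0↦3, 1↦3, 2↦3, 3↦3, 4↦3, 5↦3, 6↦3, 7↦3, 8↦3, 9↦3, 10↦3]  zeros at y ∈ ∅
  x = 2: [0↦8, 1↦6, 2↦4, 3↦2, 4↦0, 5↦9, 6↦7, 7↦5, 8↦3, 9↦1, 10↦10]  zeros at y ∈ {4}
  x = 3: [0↦6, 1↦2, 2↦9, 3↦5, 4↦1, 5↦8, 6↦4, 7↦0, 8↦7, 9↦3, 10↦10]  zeros at y ∈ {7}
  x = 4: [0↦8, 1↦2, 2↦7, 3↦1, 4↦6, 5↦0, 6↦5, 7↦10, 8↦4, 9↦9, 10↦3]  zeros at y ∈ {5}
  x = 5: [0↦3, 1↦6, 2↦9, 3↦1, 4↦4, 5↦7, 6↦10, 7↦2, 8↦5, 9↦8, 10↦0]  zeros at y ∈ {10}
  x = 6: [0↦2, 1↦3, 2↦4, 3↦5, 4↦6, 5↦7, 6↦8, 7↦9, 8↦10, 9↦0, 10↦1]  zeros at y ∈ {9}
  x = 7: [0↦5, 1↦4, 2↦3, 3↦2, 4↦1, 5↦0, 6↦10, 7↦9, 8↦8, 9↦7, 10↦6]  zeros at y ∈ {5}
  x = 8: [0↦1, 1↦9, 2↦6, 3↦3, 4↦0, 5↦8, 6↦5, 7↦2, 8↦10, 9↦7, 10↦4]  zeros at y ∈ {4}
  x = 9: [0↦1, 1↦7, 2↦2, 3↦8, 4↦3, 5↦9, 6↦4, 7↦10, 8↦5, 9↦0, 10↦6]  zeros at y ∈ {9}
  x = 10: [0↦5, 1↦9, 2↦2, 3↦6, 4↦10, 5↦3, 6↦7, 7↦0, 8↦4, 9↦8, 10↦1]  zeros at y ∈ {7}
Collecting zeros: affine points = {(0, 10), (2, 4), (3, 7), (4, 5), (5, 10), (6, 9), (7, 5), (8, 4), (9, 9), (10, 7)}.
Total count |C(F_11)_aff| = 10.


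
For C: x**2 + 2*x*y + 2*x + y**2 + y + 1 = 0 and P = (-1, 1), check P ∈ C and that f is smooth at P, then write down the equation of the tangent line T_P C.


Tangent line at P: 2*x + y + 1 = 0.

Step 1: f(-1, 1) = 0, so P lies on C.
Step 2: partial derivatives
  f_x(x, y) = 2*x + 2*y + 2, f_y(x, y) = 2*x + 2*y + 1.
  f_x(P) = 2, f_y(P) = 1 (gradient nonzero, so P is smooth).
Step 3: tangent line at P: 2·(x − -1) + 1·(y − 1) = 0.
Expanding: 2*x + y + 1 = 0.


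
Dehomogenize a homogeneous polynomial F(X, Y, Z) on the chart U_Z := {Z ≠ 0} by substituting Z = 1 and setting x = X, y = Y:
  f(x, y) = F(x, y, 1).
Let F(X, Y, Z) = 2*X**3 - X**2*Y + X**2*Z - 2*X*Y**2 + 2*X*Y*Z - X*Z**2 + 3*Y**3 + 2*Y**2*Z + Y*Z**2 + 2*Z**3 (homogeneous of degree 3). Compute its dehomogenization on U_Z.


f(x, y) = 2*x**3 - x**2*y + x**2 - 2*x*y**2 + 2*x*y - x + 3*y**3 + 2*y**2 + y + 2

On U_Z we set Z = 1. Each monomial c·X^i·Y^j·Z^k in F becomes c·x^i·y^j·1^k = c·x^i·y^j.
Substituting Z = 1: F(X, Y, 1) = 2*x**3 - x**2*y + x**2 - 2*x*y**2 + 2*x*y - x + 3*y**3 + 2*y**2 + y + 2.
Note: deg(f) ≤ deg(F) = 3; strict inequality happens when F is divisible by Z (lost terms).


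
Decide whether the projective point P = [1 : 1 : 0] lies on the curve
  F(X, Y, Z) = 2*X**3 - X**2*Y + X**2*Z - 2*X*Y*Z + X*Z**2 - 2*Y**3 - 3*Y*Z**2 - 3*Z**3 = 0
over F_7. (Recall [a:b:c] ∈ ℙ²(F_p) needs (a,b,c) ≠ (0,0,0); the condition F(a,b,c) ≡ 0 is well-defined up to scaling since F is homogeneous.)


F(1,1,0) ≡ 6 (mod 7); P is NOT on the curve.

Evaluate F(1, 1, 0) term-by-term (mod 7).
  2*X**3 ↦ 2·1·1·1 = 2
  -X**2*Y ↦ -1·1·1·1 = -1
  X**2*Z ↦ 1·1·1·0 = 0
  -2*X*Y*Z ↦ -2·1·1·0 = 0
  X*Z**2 ↦ 1·1·1·0 = 0
  -2*Y**3 ↦ -2·1·1·1 = -2
  -3*Y*Z**2 ↦ -3·1·1·0 = 0
  -3*Z**3 ↦ -3·1·1·0 = 0
Sum: F(1, 1, 0) = (2) + (-1) + (0) + (0) + (0) + (-2) + (0) + (0) = -1.
Reducing mod 7: -1 ≡ 6 (mod 7).
Since F(a, b, c) ≡ 6 ≠ 0 (mod 7), P does NOT lie on the curve.


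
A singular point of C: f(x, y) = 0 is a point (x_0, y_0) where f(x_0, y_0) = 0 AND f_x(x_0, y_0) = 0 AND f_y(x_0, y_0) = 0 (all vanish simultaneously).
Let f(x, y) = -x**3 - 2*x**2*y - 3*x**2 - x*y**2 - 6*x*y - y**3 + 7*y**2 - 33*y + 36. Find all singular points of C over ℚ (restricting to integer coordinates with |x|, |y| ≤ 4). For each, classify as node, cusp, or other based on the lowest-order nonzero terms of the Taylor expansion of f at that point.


Singular points: {(-3, 3)}; classification: cusp.

Compute partial derivatives:
  f_x = -3*x**2 - 4*x*y - 6*x - y**2 - 6*y.
  f_y = -2*x**2 - 2*x*y - 6*x - 3*y**2 + 14*y - 33.
Scan x_0 ∈ {−4, ..., 4}. For each x_0, f_y(x_0, y) is a polynomial in y; find its integer roots y ∈ {−4, ..., 4}, then test f_x and f at those candidates.
  x = -4: f_y(-4, y) = -3*y**2 + 22*y - 41; no integer root y with |y| ≤ 4.
  x = -3: f_y(-3, y) = -3*y**2 + 20*y - 33; vanishes at y ∈ {3}. (-3, 3): f_x = 0, f = 0 — SINGULAR.
  x = -2: f_y(-2, y) = -3*y**2 + 18*y - 29; no integer root y with |y| ≤ 4.
  x = -1: f_y(-1, y) = -3*y**2 + 16*y - 29; no integer root y with |y| ≤ 4.
  x = 0: f_y(0, y) = -3*y**2 + 14*y - 33; no integer root y with |y| ≤ 4.
  x = 1: f_y(1, y) = -3*y**2 + 12*y - 41; no integer root y with |y| ≤ 4.
  x = 2: f_y(2, y) = -3*y**2 + 10*y - 53; no integer root y with |y| ≤ 4.
  x = 3: f_y(3, y) = -3*y**2 + 8*y - 69; no integer root y with |y| ≤ 4.
  x = 4: f_y(4, y) = -3*y**2 + 6*y - 89; no integer root y with |y| ≤ 4.
Only singular point on the grid: (-3, 3).
Classify: substitute x = -3 + u, y = 3 + v and expand: f = -u**3 - 2*u**2*v - u*v**2 - v**3 + v**2.
No constant or linear terms (consistent with a singular point). Quadratic part: v**2. Cubic part: -u**3 - 2*u**2*v - u*v**2 - v**3.
The quadratic part v**2 is a perfect square, so there is a single (double) tangent line v = 0, i.e. y = 3. Restricting the cubic part to that line (v = 0) leaves -u**3 ≠ 0, so f is not divisible by v and the branch is v² ≈ u**3 to lowest order — this is a cusp.
Classification: cusp.


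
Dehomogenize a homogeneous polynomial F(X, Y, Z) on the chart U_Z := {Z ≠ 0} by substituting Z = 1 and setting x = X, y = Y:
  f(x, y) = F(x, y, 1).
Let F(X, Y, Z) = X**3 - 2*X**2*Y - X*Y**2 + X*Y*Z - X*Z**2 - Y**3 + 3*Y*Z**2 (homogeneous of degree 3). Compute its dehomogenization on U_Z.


f(x, y) = x**3 - 2*x**2*y - x*y**2 + x*y - x - y**3 + 3*y

On U_Z we set Z = 1. Each monomial c·X^i·Y^j·Z^k in F becomes c·x^i·y^j·1^k = c·x^i·y^j.
Substituting Z = 1: F(X, Y, 1) = x**3 - 2*x**2*y - x*y**2 + x*y - x - y**3 + 3*y.
Note: deg(f) ≤ deg(F) = 3; strict inequality happens when F is divisible by Z (lost terms).


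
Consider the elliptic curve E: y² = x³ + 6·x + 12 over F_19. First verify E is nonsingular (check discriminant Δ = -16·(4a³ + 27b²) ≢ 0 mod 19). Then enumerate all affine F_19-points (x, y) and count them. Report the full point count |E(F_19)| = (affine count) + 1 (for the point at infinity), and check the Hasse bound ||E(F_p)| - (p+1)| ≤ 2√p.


Affine points = {(1, 0), (3, 0), (4, 9), (4, 10), (6, 6), (6, 13), (7, 6), (7, 13), (9, 4), (9, 15), (12, 8), (12, 11), (13, 8), (13, 11), (14, 3), (14, 16), (15, 0), (16, 9), (16, 10), (17, 7), (17, 12), (18, 9), (18, 10)}; affine count = 23; |E(F_19)| = 24.

Discriminant check: Δ ∝ 4a³ + 27b² = 4·6³ + 27·12² = 4·216 + 27·144 ≡ 2 (mod 19). Nonzero ⇒ E is nonsingular.
For each x ∈ F_19, compute rhs = x³ + 6·x + 12 mod 19, then count y ∈ F_19 with y² ≡ rhs.
  x = 0: rhs = 12, matching y values: none (0 points).
  x = 1: rhs = 0, matching y values: 0 (1 points).
  x = 2: rhs = 13, matching y values: none (0 points).
  x = 3: rhs = 0, matching y values: 0 (1 points).
  x = 4: rhs = 5, matching y values: 9, 10 (2 points).
  x = 5: rhs = 15, matching y values: none (0 points).
  x = 6: rhs = 17, matching y values: 6, 13 (2 points).
  x = 7: rhs = 17, matching y values: 6, 13 (2 points).
  x = 8: rhs = 2, matching y values: none (0 points).
  x = 9: rhs = 16, matching y values: 4, 15 (2 points).
  x = 10: rhs = 8, matching y values: none (0 points).
  x = 11: rhs = 3, matching y values: none (0 points).
  x = 12: rhs = 7, matching y values: 8, 11 (2 points).
  x = 13: rhs = 7, matching y values: 8, 11 (2 points).
  x = 14: rhs = 9, matching y values: 3, 16 (2 points).
  x = 15: rhs = 0, matching y values: 0 (1 points).
  x = 16: rhs = 5, matching y values: 9, 10 (2 points).
  x = 17: rhs = 11, matching y values: 7, 12 (2 points).
  x = 18: rhs = 5, matching y values: 9, 10 (2 points).
Total affine count: 23.
Full point count |E(F_19)| = 23 + 1 = 24.
Hasse bound: |24 − (19+1)| = |4| = 4 ≤ 2√19 ≈ 8.7178 ✓.


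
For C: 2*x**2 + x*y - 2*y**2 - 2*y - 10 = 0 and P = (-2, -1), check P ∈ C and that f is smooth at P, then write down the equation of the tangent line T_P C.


Tangent line at P: -9*x - 18 = 0.

Step 1: f(-2, -1) = 0, so P lies on C.
Step 2: partial derivatives
  f_x(x, y) = 4*x + y, f_y(x, y) = x - 4*y - 2.
  f_x(P) = -9, f_y(P) = 0 (gradient nonzero, so P is smooth).
Step 3: tangent line at P: -9·(x − -2) + 0·(y − -1) = 0.
Expanding: -9*x - 18 = 0.


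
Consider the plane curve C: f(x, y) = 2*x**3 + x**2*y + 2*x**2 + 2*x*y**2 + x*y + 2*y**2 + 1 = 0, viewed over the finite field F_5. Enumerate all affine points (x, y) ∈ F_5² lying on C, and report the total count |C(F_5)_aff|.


Affine F_5-points: {(1, 0), (1, 2), (2, 0), (2, 4)}; count = 4.

For each of the 25 pairs (x, y) ∈ F_5², evaluate f(x, y) mod 5. Record the zeros.
  x = 0: [0↦1, 1↦3, 2↦4, 3↦4, 4↦3]  zeros at y ∈ ∅
  x = 1: [0↦0, 1↦1, 2↦0, 3↦2, 4↦2]  zeros at y ∈ {0, 2}
  x = 2: [0↦0, 1↦2, 2↦1, 3↦2, 4↦0]  zeros at y ∈ {0, 4}
  x = 3: [0↦3, 1↦3, 2↦4, 3↦1, 4↦4]  zeros at y ∈ ∅
  x = 4: [0↦1, 1↦1, 2↦1, 3↦1, 4↦1]  zeros at y ∈ ∅
Collecting zeros: affine points = {(1, 0), (1, 2), (2, 0), (2, 4)}.
Total count |C(F_5)_aff| = 4.


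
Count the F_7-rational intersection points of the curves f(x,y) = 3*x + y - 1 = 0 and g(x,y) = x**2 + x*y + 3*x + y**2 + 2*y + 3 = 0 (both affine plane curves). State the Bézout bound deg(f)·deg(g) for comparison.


Common zeros: {(6, 4)}; count = 1; Bézout bound = 2.

deg(f) = 1, deg(g) = 2, so Bézout bound = 2.
Scan x ∈ F_7. For each x, list the y ∈ F_7 with f(x, y) ≡ 0 and those with g(x, y) ≡ 0 (mod 7); the common zeros in that column are the intersection.
  x = 0: f ≡ 0 at y ∈ {1}; g ≡ 0 at y ∈ ∅; common: ∅.
  x = 1: f ≡ 0 at y ∈ {5}; g ≡ 0 at y ∈ {0, 4}; common: ∅.
  x = 2: f ≡ 0 at y ∈ {2}; g ≡ 0 at y ∈ ∅; common: ∅.
  x = 3: f ≡ 0 at y ∈ {6}; g ≡ 0 at y ∈ {0, 2}; common: ∅.
  x = 4: f ≡ 0 at y ∈ {3}; g ≡ 0 at y ∈ ∅; common: ∅.
  x = 5: f ≡ 0 at y ∈ {0}; g ≡ 0 at y ∈ ∅; common: ∅.
  x = 6: f ≡ 0 at y ∈ {4}; g ≡ 0 at y ∈ {2, 4}; common: {4}.
Collecting: common zeros = {(6, 4)}, so the count is 1.
Comparison with the Bézout bound: 1 ≤ 2 = deg(f)·deg(g), as expected for curves with no common component (the affine F_7-count falls short of the bound because intersections may lie at infinity, over extension fields, or carry multiplicity).


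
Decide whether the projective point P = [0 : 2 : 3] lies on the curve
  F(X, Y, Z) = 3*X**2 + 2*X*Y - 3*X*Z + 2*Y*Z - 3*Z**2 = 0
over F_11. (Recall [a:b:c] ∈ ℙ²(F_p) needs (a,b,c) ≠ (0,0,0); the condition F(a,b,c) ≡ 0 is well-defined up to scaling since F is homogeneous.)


F(0,2,3) ≡ 7 (mod 11); P is NOT on the curve.

Evaluate F(0, 2, 3) term-by-term (mod 11).
  3*X**2 ↦ 3·0·1·1 = 0
  2*X*Y ↦ 2·0·2·1 = 0
  -3*X*Z ↦ -3·0·1·3 = 0
  2*Y*Z ↦ 2·1·2·3 = 12
  -3*Z**2 ↦ -3·1·1·9 = -27
Sum: F(0, 2, 3) = (0) + (0) + (0) + (12) + (-27) = -15.
Reducing mod 11: -15 ≡ 7 (mod 11).
Since F(a, b, c) ≡ 7 ≠ 0 (mod 11), P does NOT lie on the curve.


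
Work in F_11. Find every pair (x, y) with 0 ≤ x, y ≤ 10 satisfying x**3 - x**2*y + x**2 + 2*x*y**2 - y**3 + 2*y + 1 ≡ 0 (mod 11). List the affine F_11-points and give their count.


Affine F_11-points: {(0, 4), (0, 8), (0, 10), (2, 5), (4, 2), (6, 0), (7, 7)}; count = 7.

For each of the 121 pairs (x, y) ∈ F_11², evaluate f(x, y) mod 11. Record the zeros.
  x = 0: [0↦1, 1↦2, 2↦8, 3↦2, 4↦0, 5↦7, 6↦6, 7↦2, 8↦0, 9↦5, 10↦0]  zeros at y ∈ {4, 8, 10}
  x = 1: [0↦3, 1↦5, 2↦5, 3↦8, 4↦8, 5↦10, 6↦8, 7↦7, 8↦1, 9↦6, 10↦5]  zeros at y ∈ ∅
  x = 2: [0↦2, 1↦3, 2↦6, 3↦5, 4↦5, 5↦0, 6↦6, 7↦6, 8↦5, 9↦8, 10↦9]  zeros at y ∈ {5}
  x = 3: [0↦4, 1↦2, 2↦6, 3↦10, 4↦8, 5↦5, 6↦6, 7↦5, 8↦7, 9↦6, 10↦7]  zeros at y ∈ ∅
  x = 4: [0↦4, 1↦8, 2↦0, 3↦7, 4↦1, 5↦9, 6↦3, 7↦10, 8↦2, 9↦6, 10↦5]  zeros at y ∈ {2}
  x = 5: [0↦8, 1↦5, 2↦5, 3↦2, 4↦1, 5↦7, 6↦3, 7↦5, 8↦7, 9↦3, 10↦9]  zeros at y ∈ ∅
  x = 6: [0↦0, 1↦10, 2↦5, 3↦1, 4↦3, 5↦5, 6↦1, 7↦7, 8↦6, 9↦3, 10↦3]  zeros at y ∈ {0}
  x = 7: [0↦8, 1↦7, 2↦6, 3↦10, 4↦2, 5↦9, 6↦3, 7↦0, 8↦5, 9↦1, 10↦4]  zeros at y ∈ {7}
  x = 8: [0↦5, 1↦2, 2↦3, 3↦2, 4↦4, 5↦3, 6↦4, 7↦1, 8↦10, 9↦3, 10↦7]  zeros at y ∈ ∅
  x = 9: [0↦8, 1↦1, 2↦2, 3↦5, 4↦4, 5↦4, 6↦10, 7↦5, 8↦5, 9↦4, 10↦7]  zeros at y ∈ ∅
  x = 10: [0↦1, 1↦10, 2↦9, 3↦3, 4↦8, 5↦7, 6↦5, 7↦7, 8↦7, 9↦10, 10↦10]  zeros at y ∈ ∅
Collecting zeros: affine points = {(0, 4), (0, 8), (0, 10), (2, 5), (4, 2), (6, 0), (7, 7)}.
Total count |C(F_11)_aff| = 7.


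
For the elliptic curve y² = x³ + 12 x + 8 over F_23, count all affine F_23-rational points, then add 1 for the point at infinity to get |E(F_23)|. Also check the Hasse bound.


Affine points = {(0, 10), (0, 13), (3, 5), (3, 18), (5, 3), (5, 20), (8, 8), (8, 15), (10, 1), (10, 22), (16, 8), (16, 15), (22, 8), (22, 15)}; affine count = 14; |E(F_23)| = 15.

Discriminant check: Δ ∝ 4a³ + 27b² = 4·12³ + 27·8² = 4·1728 + 27·64 ≡ 15 (mod 23). Nonzero ⇒ E is nonsingular.
For each x ∈ F_23, compute rhs = x³ + 12·x + 8 mod 23, then count y ∈ F_23 with y² ≡ rhs.
  x = 0: rhs = 8, matching y values: 10, 13 (2 points).
  x = 1: rhs = 21, matching y values: none (0 points).
  x = 2: rhs = 17, matching y values: none (0 points).
  x = 3: rhs = 2, matching y values: 5, 18 (2 points).
  x = 4: rhs = 5, matching y values: none (0 points).
  x = 5: rhs = 9, matching y values: 3, 20 (2 points).
  x = 6: rhs = 20, matching y values: none (0 points).
  x = 7: rhs = 21, matching y values: none (0 points).
  x = 8: rhs = 18, matching y values: 8, 15 (2 points).
  x = 9: rhs = 17, matching y values: none (0 points).
  x = 10: rhs = 1, matching y values: 1, 22 (2 points).
  x = 11: rhs = 22, matching y values: none (0 points).
  x = 12: rhs = 17, matching y values: none (0 points).
  x = 13: rhs = 15, matching y values: none (0 points).
  x = 14: rhs = 22, matching y values: none (0 points).
  x = 15: rhs = 21, matching y values: none (0 points).
  x = 16: rhs = 18, matching y values: 8, 15 (2 points).
  x = 17: rhs = 19, matching y values: none (0 points).
  x = 18: rhs = 7, matching y values: none (0 points).
  x = 19: rhs = 11, matching y values: none (0 points).
  x = 20: rhs = 14, matching y values: none (0 points).
  x = 21: rhs = 22, matching y values: none (0 points).
  x = 22: rhs = 18, matching y values: 8, 15 (2 points).
Total affine count: 14.
Full point count |E(F_23)| = 14 + 1 = 15.
Hasse bound: |15 − (23+1)| = |-9| = 9 ≤ 2√23 ≈ 9.5917 ✓.


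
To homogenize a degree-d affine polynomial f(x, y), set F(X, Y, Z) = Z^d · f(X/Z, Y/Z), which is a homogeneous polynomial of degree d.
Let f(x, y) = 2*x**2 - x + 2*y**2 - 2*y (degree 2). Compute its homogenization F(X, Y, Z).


F(X, Y, Z) = 2*X**2 - X*Z + 2*Y**2 - 2*Y*Z

deg(f) = 2.
Substitute x = X/Z, y = Y/Z into f, then multiply by Z^2.
  monomial 2·x^2·y^0 ↦ 2·X^2·Y^0·Z^0.
  monomial -1·x^1·y^0 ↦ -1·X^1·Y^0·Z^1.
  monomial 2·x^0·y^2 ↦ 2·X^0·Y^2·Z^0.
  monomial -2·x^0·y^1 ↦ -2·X^0·Y^1·Z^1.
Collecting: F(X, Y, Z) = 2*X**2 - X*Z + 2*Y**2 - 2*Y*Z.


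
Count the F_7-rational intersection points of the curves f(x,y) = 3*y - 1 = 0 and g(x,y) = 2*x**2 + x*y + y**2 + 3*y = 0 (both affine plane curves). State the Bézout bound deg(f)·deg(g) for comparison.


Common zeros: ∅; count = 0; Bézout bound = 2.

deg(f) = 1, deg(g) = 2, so Bézout bound = 2.
Scan x ∈ F_7. For each x, list the y ∈ F_7 with f(x, y) ≡ 0 and those with g(x, y) ≡ 0 (mod 7); the common zeros in that column are the intersection.
  x = 0: f ≡ 0 at y ∈ {5}; g ≡ 0 at y ∈ {0, 4}; common: ∅.
  x = 1: f ≡ 0 at y ∈ {5}; g ≡ 0 at y ∈ {1, 2}; common: ∅.
  x = 2: f ≡ 0 at y ∈ {5}; g ≡ 0 at y ∈ {1}; common: ∅.
  x = 3: f ≡ 0 at y ∈ {5}; g ≡ 0 at y ∈ ∅; common: ∅.
  x = 4: f ≡ 0 at y ∈ {5}; g ≡ 0 at y ∈ ∅; common: ∅.
  x = 5: f ≡ 0 at y ∈ {5}; g ≡ 0 at y ∈ {2, 4}; common: ∅.
  x = 6: f ≡ 0 at y ∈ {5}; g ≡ 0 at y ∈ ∅; common: ∅.
Collecting: common zeros = ∅, so the count is 0.
Comparison with the Bézout bound: 0 ≤ 2 = deg(f)·deg(g), as expected for curves with no common component (the affine F_7-count falls short of the bound because intersections may lie at infinity, over extension fields, or carry multiplicity).


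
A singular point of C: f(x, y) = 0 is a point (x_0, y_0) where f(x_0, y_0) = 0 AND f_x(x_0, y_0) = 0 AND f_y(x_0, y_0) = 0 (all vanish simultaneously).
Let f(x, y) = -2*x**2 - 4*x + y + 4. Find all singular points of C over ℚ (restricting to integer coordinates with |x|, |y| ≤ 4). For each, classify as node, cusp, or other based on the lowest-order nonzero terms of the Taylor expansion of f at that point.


No singular points in the scanned grid; C is smooth there.

Compute partial derivatives:
  f_x = -4*x - 4.
  f_y = 1.
f_y = 1 is a nonzero constant, so f_y never vanishes: no point (x, y) can satisfy f = f_x = f_y = 0. In particular no (x, y) ∈ {−4, ..., 4}² is singular; the curve is smooth.


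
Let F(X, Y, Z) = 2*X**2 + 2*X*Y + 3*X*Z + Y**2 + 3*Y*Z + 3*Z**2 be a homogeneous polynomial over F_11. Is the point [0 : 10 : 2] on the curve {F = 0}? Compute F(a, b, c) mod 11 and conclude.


F(0,10,2) ≡ 7 (mod 11); P is NOT on the curve.

Evaluate F(0, 10, 2) term-by-term (mod 11).
  2*X**2 ↦ 2·0·1·1 = 0
  2*X*Y ↦ 2·0·10·1 = 0
  3*X*Z ↦ 3·0·1·2 = 0
  Y**2 ↦ 1·1·100·1 = 100
  3*Y*Z ↦ 3·1·10·2 = 60
  3*Z**2 ↦ 3·1·1·4 = 12
Sum: F(0, 10, 2) = (0) + (0) + (0) + (100) + (60) + (12) = 172.
Reducing mod 11: 172 ≡ 7 (mod 11).
Since F(a, b, c) ≡ 7 ≠ 0 (mod 11), P does NOT lie on the curve.


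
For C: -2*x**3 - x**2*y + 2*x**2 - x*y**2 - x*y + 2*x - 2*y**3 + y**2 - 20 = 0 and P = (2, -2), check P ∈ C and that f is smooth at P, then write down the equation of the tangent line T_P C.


Tangent line at P: -8*x - 26*y - 36 = 0.

Step 1: f(2, -2) = 0, so P lies on C.
Step 2: partial derivatives
  f_x(x, y) = -6*x**2 - 2*x*y + 4*x - y**2 - y + 2, f_y(x, y) = -x**2 - 2*x*y - x - 6*y**2 + 2*y.
  f_x(P) = -8, f_y(P) = -26 (gradient nonzero, so P is smooth).
Step 3: tangent line at P: -8·(x − 2) + -26·(y − -2) = 0.
Expanding: -8*x - 26*y - 36 = 0.


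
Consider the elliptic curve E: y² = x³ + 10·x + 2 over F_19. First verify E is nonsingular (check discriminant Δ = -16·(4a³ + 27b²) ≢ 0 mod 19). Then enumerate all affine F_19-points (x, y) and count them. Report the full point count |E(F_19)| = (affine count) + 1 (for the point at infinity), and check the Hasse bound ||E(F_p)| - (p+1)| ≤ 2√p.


Affine points = {(2, 7), (2, 12), (4, 7), (4, 12), (5, 5), (5, 14), (7, 4), (7, 15), (8, 9), (8, 10), (9, 2), (9, 17), (10, 0), (12, 8), (12, 11), (13, 7), (13, 12), (14, 6), (14, 13)}; affine count = 19; |E(F_19)| = 20.

Discriminant check: Δ ∝ 4a³ + 27b² = 4·10³ + 27·2² = 4·1000 + 27·4 ≡ 4 (mod 19). Nonzero ⇒ E is nonsingular.
For each x ∈ F_19, compute rhs = x³ + 10·x + 2 mod 19, then count y ∈ F_19 with y² ≡ rhs.
  x = 0: rhs = 2, matching y values: none (0 points).
  x = 1: rhs = 13, matching y values: none (0 points).
  x = 2: rhs = 11, matching y values: 7, 12 (2 points).
  x = 3: rhs = 2, matching y values: none (0 points).
  x = 4: rhs = 11, matching y values: 7, 12 (2 points).
  x = 5: rhs = 6, matching y values: 5, 14 (2 points).
  x = 6: rhs = 12, matching y values: none (0 points).
  x = 7: rhs = 16, matching y values: 4, 15 (2 points).
  x = 8: rhs = 5, matching y values: 9, 10 (2 points).
  x = 9: rhs = 4, matching y values: 2, 17 (2 points).
  x = 10: rhs = 0, matching y values: 0 (1 points).
  x = 11: rhs = 18, matching y values: none (0 points).
  x = 12: rhs = 7, matching y values: 8, 11 (2 points).
  x = 13: rhs = 11, matching y values: 7, 12 (2 points).
  x = 14: rhs = 17, matching y values: 6, 13 (2 points).
  x = 15: rhs = 12, matching y values: none (0 points).
  x = 16: rhs = 2, matching y values: none (0 points).
  x = 17: rhs = 12, matching y values: none (0 points).
  x = 18: rhs = 10, matching y values: none (0 points).
Total affine count: 19.
Full point count |E(F_19)| = 19 + 1 = 20.
Hasse bound: |20 − (19+1)| = |0| = 0 ≤ 2√19 ≈ 8.7178 ✓.


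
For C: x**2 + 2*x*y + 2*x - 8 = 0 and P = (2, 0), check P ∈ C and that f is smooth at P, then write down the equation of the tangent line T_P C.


Tangent line at P: 6*x + 4*y - 12 = 0.

Step 1: f(2, 0) = 0, so P lies on C.
Step 2: partial derivatives
  f_x(x, y) = 2*x + 2*y + 2, f_y(x, y) = 2*x.
  f_x(P) = 6, f_y(P) = 4 (gradient nonzero, so P is smooth).
Step 3: tangent line at P: 6·(x − 2) + 4·(y − 0) = 0.
Expanding: 6*x + 4*y - 12 = 0.


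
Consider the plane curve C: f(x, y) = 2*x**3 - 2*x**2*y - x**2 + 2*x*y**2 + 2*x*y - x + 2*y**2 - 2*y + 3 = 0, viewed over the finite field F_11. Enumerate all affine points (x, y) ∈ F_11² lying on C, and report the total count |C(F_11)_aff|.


Affine F_11-points: {(1, 3), (4, 2), (4, 5), (5, 2), (5, 7), (7, 6), (7, 9), (10, 2)}; count = 8.

For each of the 121 pairs (x, y) ∈ F_11², evaluate f(x, y) mod 11. Record the zeros.
  x = 0: [0↦3, 1↦3, 2↦7, 3↦4, 4↦5, 5↦10, 6↦8, 7↦10, 8↦5, 9↦4, 10↦7]  zeros at y ∈ ∅
  x = 1: [0↦3, 1↦5, 2↦4, 3↦0, 4↦4, 5↦5, 6↦3, 7↦9, 8↦1, 9↦1, 10↦9]  zeros at y ∈ {3}
  x = 2: [0↦2, 1↦2, 2↦3, 3↦5, 4↦8, 5↦1, 6↦6, 7↦1, 8↦8, 9↦5, 10↦3]  zeros at y ∈ ∅
  x = 3: [0↦1, 1↦6, 2↦5, 3↦9, 4↦7, 5↦10, 6↦7, 7↦9, 8↦5, 9↦6, 10↦1]  zeros at y ∈ ∅
  x = 4: [0↦1, 1↦7, 2↦0, 3↦2, 4↦2, 5↦0, 6↦7, 7↦1, 8↦4, 9↦5, 10↦4]  zeros at y ∈ {2, 5}
  x = 5: [0↦3, 1↦6, 2↦0, 3↦7, 4↦5, 5↦5, 6↦7, 7↦0, 8↦6, 9↦3, 10↦2]  zeros at y ∈ {2, 7}
  x = 6: [0↦8, 1↦4, 2↦6, 3↦3, 4↦6, 5↦4, 6↦8, 7↦7, 8↦1, 9↦1, 10↦7]  zeros at y ∈ ∅
  x = 7: [0↦6, 1↦2, 2↦8, 3↦2, 4↦6, 5↦9, 6↦0, 7↦1, 8↦1, 9↦0, 10↦9]  zeros at y ∈ {6, 9}
  x = 8: [0↦9, 1↦1, 2↦7, 3↦5, 4↦6, 5↦10, 6↦6, 7↦5, 8↦7, 9↦1, 10↦9]  zeros at y ∈ ∅
  x = 9: [0↦7, 1↦2, 2↦4, 3↦2, 4↦7, 5↦8, 6↦5, 7↦9, 8↦9, 9↦5, 10↦8]  zeros at y ∈ ∅
  x = 10: [0↦1, 1↦6, 2↦0, 3↦5, 4↦10, 5↦4, 6↦9, 7↦3, 8↦8, 9↦2, 10↦7]  zeros at y ∈ {2}
Collecting zeros: affine points = {(1, 3), (4, 2), (4, 5), (5, 2), (5, 7), (7, 6), (7, 9), (10, 2)}.
Total count |C(F_11)_aff| = 8.


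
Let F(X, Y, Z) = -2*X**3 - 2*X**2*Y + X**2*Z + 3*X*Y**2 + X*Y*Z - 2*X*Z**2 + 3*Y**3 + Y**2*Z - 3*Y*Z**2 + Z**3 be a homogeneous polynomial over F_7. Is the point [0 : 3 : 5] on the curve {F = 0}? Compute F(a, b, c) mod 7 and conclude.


F(0,3,5) ≡ 5 (mod 7); P is NOT on the curve.

Evaluate F(0, 3, 5) term-by-term (mod 7).
  -2*X**3 ↦ -2·0·1·1 = 0
  -2*X**2*Y ↦ -2·0·3·1 = 0
  X**2*Z ↦ 1·0·1·5 = 0
  3*X*Y**2 ↦ 3·0·9·1 = 0
  X*Y*Z ↦ 1·0·3·5 = 0
  -2*X*Z**2 ↦ -2·0·1·25 = 0
  3*Y**3 ↦ 3·1·27·1 = 81
  Y**2*Z ↦ 1·1·9·5 = 45
  -3*Y*Z**2 ↦ -3·1·3·25 = -225
  Z**3 ↦ 1·1·1·125 = 125
Sum: F(0, 3, 5) = (0) + (0) + (0) + (0) + (0) + (0) + (81) + (45) + (-225) + (125) = 26.
Reducing mod 7: 26 ≡ 5 (mod 7).
Since F(a, b, c) ≡ 5 ≠ 0 (mod 7), P does NOT lie on the curve.


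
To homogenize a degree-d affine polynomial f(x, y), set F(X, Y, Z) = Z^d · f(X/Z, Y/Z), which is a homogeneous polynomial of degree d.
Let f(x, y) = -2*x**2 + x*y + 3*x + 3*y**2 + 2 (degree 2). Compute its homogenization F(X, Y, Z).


F(X, Y, Z) = -2*X**2 + X*Y + 3*X*Z + 3*Y**2 + 2*Z**2

deg(f) = 2.
Substitute x = X/Z, y = Y/Z into f, then multiply by Z^2.
  monomial -2·x^2·y^0 ↦ -2·X^2·Y^0·Z^0.
  monomial 1·x^1·y^1 ↦ 1·X^1·Y^1·Z^0.
  monomial 3·x^1·y^0 ↦ 3·X^1·Y^0·Z^1.
  monomial 3·x^0·y^2 ↦ 3·X^0·Y^2·Z^0.
  monomial 2·x^0·y^0 ↦ 2·X^0·Y^0·Z^2.
Collecting: F(X, Y, Z) = -2*X**2 + X*Y + 3*X*Z + 3*Y**2 + 2*Z**2.


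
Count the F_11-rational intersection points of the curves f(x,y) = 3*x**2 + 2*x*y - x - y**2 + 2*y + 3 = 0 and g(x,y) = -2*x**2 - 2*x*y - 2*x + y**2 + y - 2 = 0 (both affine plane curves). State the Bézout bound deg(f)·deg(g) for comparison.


Common zeros: {(7, 5)}; count = 1; Bézout bound = 4.

deg(f) = 2, deg(g) = 2, so Bézout bound = 4.
Scan x ∈ F_11. For each x, list the y ∈ F_11 with f(x, y) ≡ 0 and those with g(x, y) ≡ 0 (mod 11); the common zeros in that column are the intersection.
  x = 0: f ≡ 0 at y ∈ {3, 10}; g ≡ 0 at y ∈ {1, 9}; common: ∅.
  x = 1: f ≡ 0 at y ∈ {5, 10}; g ≡ 0 at y ∈ {3, 9}; common: ∅.
  x = 2: f ≡ 0 at y ∈ {3}; g ≡ 0 at y ∈ ∅; common: ∅.
  x = 3: f ≡ 0 at y ∈ ∅; g ≡ 0 at y ∈ ∅; common: ∅.
  x = 4: f ≡ 0 at y ∈ ∅; g ≡ 0 at y ∈ ∅; common: ∅.
  x = 5: f ≡ 0 at y ∈ ∅; g ≡ 0 at y ∈ ∅; common: ∅.
  x = 6: f ≡ 0 at y ∈ {7}; g ≡ 0 at y ∈ {3, 8}; common: ∅.
  x = 7: f ≡ 0 at y ∈ {0, 5}; g ≡ 0 at y ∈ {5, 8}; common: {5}.
  x = 8: f ≡ 0 at y ∈ {0, 7}; g ≡ 0 at y ∈ ∅; common: ∅.
  x = 9: f ≡ 0 at y ∈ ∅; g ≡ 0 at y ∈ {1, 5}; common: ∅.
  x = 10: f ≡ 0 at y ∈ ∅; g ≡ 0 at y ∈ ∅; common: ∅.
Collecting: common zeros = {(7, 5)}, so the count is 1.
Comparison with the Bézout bound: 1 ≤ 4 = deg(f)·deg(g), as expected for curves with no common component (the affine F_11-count falls short of the bound because intersections may lie at infinity, over extension fields, or carry multiplicity).


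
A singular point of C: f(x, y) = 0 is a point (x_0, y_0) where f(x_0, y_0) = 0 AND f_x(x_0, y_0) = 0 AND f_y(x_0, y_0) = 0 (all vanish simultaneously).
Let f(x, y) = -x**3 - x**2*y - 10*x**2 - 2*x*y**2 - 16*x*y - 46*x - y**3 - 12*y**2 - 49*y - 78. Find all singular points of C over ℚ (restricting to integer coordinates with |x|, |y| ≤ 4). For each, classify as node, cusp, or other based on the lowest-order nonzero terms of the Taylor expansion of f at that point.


Singular points: {(-2, -3)}; classification: node.

Compute partial derivatives:
  f_x = -3*x**2 - 2*x*y - 20*x - 2*y**2 - 16*y - 46.
  f_y = -x**2 - 4*x*y - 16*x - 3*y**2 - 24*y - 49.
Scan x_0 ∈ {−4, ..., 4}. For each x_0, f_y(x_0, y) is a polynomial in y; find its integer roots y ∈ {−4, ..., 4}, then test f_x and f at those candidates.
  x = -4: f_y(-4, y) = -3*y**2 - 8*y - 1; no integer root y with |y| ≤ 4.
  x = -3: f_y(-3, y) = -3*y**2 - 12*y - 10; no integer root y with |y| ≤ 4.
  x = -2: f_y(-2, y) = -3*y**2 - 16*y - 21; vanishes at y ∈ {-3}. (-2, -3): f_x = 0, f = 0 — SINGULAR.
  x = -1: f_y(-1, y) = -3*y**2 - 20*y - 34; no integer root y with |y| ≤ 4.
  x = 0: f_y(0, y) = -3*y**2 - 24*y - 49; no integer root y with |y| ≤ 4.
  x = 1: f_y(1, y) = -3*y**2 - 28*y - 66; no integer root y with |y| ≤ 4.
  x = 2: f_y(2, y) = -3*y**2 - 32*y - 85; no integer root y with |y| ≤ 4.
  x = 3: f_y(3, y) = -3*y**2 - 36*y - 106; no integer root y with |y| ≤ 4.
  x = 4: f_y(4, y) = -3*y**2 - 40*y - 129; no integer root y with |y| ≤ 4.
Only singular point on the grid: (-2, -3).
Classify: substitute x = -2 + u, y = -3 + v and expand: f = -u**3 - u**2*v - u**2 - 2*u*v**2 - v**3 + v**2.
No constant or linear terms (consistent with a singular point). Quadratic part: -u**2 + v**2. Cubic part: -u**3 - u**2*v - 2*u*v**2 - v**3.
The quadratic part v**2 - u**2 = (v − u)(v + u) splits into two distinct linear factors, so there are two distinct tangent lines y − -3 = ±(x − -2) — this is a node (ordinary double point).
Classification: node.


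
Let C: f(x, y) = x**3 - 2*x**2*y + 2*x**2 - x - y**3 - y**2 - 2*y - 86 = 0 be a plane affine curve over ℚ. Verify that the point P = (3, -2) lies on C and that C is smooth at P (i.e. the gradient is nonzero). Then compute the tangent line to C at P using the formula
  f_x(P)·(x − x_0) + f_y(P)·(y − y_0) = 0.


Tangent line at P: 62*x - 28*y - 242 = 0.

Step 1: f(3, -2) = 0, so P lies on C.
Step 2: partial derivatives
  f_x(x, y) = 3*x**2 - 4*x*y + 4*x - 1, f_y(x, y) = -2*x**2 - 3*y**2 - 2*y - 2.
  f_x(P) = 62, f_y(P) = -28 (gradient nonzero, so P is smooth).
Step 3: tangent line at P: 62·(x − 3) + -28·(y − -2) = 0.
Expanding: 62*x - 28*y - 242 = 0.


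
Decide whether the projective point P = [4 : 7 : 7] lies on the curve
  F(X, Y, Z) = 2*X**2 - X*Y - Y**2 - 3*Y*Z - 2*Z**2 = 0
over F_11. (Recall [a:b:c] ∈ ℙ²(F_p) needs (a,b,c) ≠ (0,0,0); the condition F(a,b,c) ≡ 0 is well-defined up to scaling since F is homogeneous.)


F(4,7,7) ≡ 7 (mod 11); P is NOT on the curve.

Evaluate F(4, 7, 7) term-by-term (mod 11).
  2*X**2 ↦ 2·16·1·1 = 32
  -X*Y ↦ -1·4·7·1 = -28
  -Y**2 ↦ -1·1·49·1 = -49
  -3*Y*Z ↦ -3·1·7·7 = -147
  -2*Z**2 ↦ -2·1·1·49 = -98
Sum: F(4, 7, 7) = (32) + (-28) + (-49) + (-147) + (-98) = -290.
Reducing mod 11: -290 ≡ 7 (mod 11).
Since F(a, b, c) ≡ 7 ≠ 0 (mod 11), P does NOT lie on the curve.


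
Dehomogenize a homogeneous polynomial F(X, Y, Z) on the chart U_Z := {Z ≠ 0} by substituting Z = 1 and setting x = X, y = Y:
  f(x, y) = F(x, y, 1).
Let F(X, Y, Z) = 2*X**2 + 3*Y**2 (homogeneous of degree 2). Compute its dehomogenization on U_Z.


f(x, y) = 2*x**2 + 3*y**2

On U_Z we set Z = 1. Each monomial c·X^i·Y^j·Z^k in F becomes c·x^i·y^j·1^k = c·x^i·y^j.
Substituting Z = 1: F(X, Y, 1) = 2*x**2 + 3*y**2.
Note: deg(f) ≤ deg(F) = 2; strict inequality happens when F is divisible by Z (lost terms).
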